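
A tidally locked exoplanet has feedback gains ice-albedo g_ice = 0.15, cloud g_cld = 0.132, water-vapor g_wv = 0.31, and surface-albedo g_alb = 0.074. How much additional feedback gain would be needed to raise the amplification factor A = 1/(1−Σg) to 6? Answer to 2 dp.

0.17

Current total gain = 0.666.
Target gain for A = 6: g* = 1 − 1/6 = 0.8333.
Additional gain needed = 0.8333 − 0.666 = 0.17.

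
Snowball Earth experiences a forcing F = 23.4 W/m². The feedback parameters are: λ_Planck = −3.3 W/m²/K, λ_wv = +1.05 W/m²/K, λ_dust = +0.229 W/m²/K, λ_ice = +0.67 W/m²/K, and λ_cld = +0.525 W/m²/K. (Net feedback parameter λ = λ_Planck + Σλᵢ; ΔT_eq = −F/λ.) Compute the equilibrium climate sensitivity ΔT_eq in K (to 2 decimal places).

28.33 K

Net feedback parameter λ = (−3.3) + (+1.05) + (+0.229) + (+0.67) + (+0.525) = -0.826 W/m²/K.
ΔT = −F/λ = −23.4/(-0.826) = 28.33 K.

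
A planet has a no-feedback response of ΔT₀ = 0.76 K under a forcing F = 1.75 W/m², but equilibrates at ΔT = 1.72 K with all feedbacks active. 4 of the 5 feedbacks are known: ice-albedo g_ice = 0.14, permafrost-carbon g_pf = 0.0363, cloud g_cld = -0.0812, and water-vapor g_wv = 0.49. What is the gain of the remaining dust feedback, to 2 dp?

-0.03

Amplification A = ΔT/ΔT₀ = 1.72/0.76 = 2.263.
Total gain g = 1 − 1/A = 1 − 1/2.263 = 0.5581.
Known gains sum to 0.14 + 0.0363 − 0.0812 + 0.49 = 0.5851.
g_dust = 0.5581 − 0.5851 = -0.03.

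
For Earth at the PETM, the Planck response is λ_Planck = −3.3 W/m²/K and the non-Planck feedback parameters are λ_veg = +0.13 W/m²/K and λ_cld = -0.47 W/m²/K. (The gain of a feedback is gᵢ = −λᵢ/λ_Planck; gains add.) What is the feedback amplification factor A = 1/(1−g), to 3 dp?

0.907

Convert to gains: g_veg = 0.13/3.3 = 0.03939; g_cld = -0.47/3.3 = -0.1424.
Total gain g = -0.10301.
A = 1/(1 + 0.10301) = 0.907.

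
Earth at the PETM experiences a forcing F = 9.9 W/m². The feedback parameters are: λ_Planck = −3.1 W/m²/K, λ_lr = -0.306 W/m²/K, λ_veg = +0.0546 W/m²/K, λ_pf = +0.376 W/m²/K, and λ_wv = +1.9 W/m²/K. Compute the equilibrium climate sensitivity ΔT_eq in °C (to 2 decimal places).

Net feedback parameter λ = (−3.1) + (-0.306) + (+0.0546) + (+0.376) + (+1.9) = -1.0754 W/m²/K.
ΔT = −F/λ = −9.9/(-1.0754) = 9.21 °C.

9.21 °C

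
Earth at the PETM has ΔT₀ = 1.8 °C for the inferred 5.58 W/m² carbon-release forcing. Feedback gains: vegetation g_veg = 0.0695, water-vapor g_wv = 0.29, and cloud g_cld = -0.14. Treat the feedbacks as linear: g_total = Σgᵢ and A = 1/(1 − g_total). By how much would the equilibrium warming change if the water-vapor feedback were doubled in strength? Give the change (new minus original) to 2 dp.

Original: g = 0.2195, ΔT = 1.8/(1−0.2195) = 2.3062 °C.
With doubled water-vapor: g' = 0.5095, ΔT' = 1.8/(1−0.5095) = 3.6697 °C.
Change = 3.6697 − 2.3062 = 1.36 °C.

1.36 °C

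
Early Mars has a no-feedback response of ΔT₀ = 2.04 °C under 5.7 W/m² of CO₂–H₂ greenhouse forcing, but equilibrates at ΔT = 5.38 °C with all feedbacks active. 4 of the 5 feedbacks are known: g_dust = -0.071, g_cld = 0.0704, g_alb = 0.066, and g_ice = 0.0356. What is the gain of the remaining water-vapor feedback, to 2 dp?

Amplification A = ΔT/ΔT₀ = 5.38/2.04 = 2.637.
Total gain g = 1 − 1/A = 1 − 1/2.637 = 0.6208.
Known gains sum to -0.071 + 0.0704 + 0.066 + 0.0356 = 0.101.
g_wv = 0.6208 − 0.101 = 0.52.

0.52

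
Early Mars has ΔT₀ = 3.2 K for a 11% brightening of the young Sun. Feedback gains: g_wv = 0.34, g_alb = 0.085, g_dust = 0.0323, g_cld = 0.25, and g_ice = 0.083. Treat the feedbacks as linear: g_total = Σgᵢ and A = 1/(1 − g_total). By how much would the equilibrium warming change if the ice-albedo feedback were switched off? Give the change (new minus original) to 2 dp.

Original: g = 0.7903, ΔT = 3.2/(1−0.7903) = 15.2599 K.
Without ice-albedo: g' = 0.7073, ΔT' = 3.2/(1−0.7073) = 10.9327 K.
Change = 10.9327 − 15.2599 = -4.33 K.

-4.33 K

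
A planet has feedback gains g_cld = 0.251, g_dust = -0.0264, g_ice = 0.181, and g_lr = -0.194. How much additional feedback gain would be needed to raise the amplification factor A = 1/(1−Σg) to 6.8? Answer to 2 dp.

0.64

Current total gain = 0.2116.
Target gain for A = 6.8: g* = 1 − 1/6.8 = 0.8529.
Additional gain needed = 0.8529 − 0.2116 = 0.64.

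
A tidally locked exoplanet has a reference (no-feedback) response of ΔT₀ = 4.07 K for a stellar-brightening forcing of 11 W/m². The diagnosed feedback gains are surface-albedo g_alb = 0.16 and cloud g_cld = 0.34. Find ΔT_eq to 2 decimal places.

Total gain g = 0.16 + 0.34 = 0.5.
Amplification A = 1/(1 − 0.5) = 2.
ΔT = 4.07 × 2 = 8.14 K.

8.14 K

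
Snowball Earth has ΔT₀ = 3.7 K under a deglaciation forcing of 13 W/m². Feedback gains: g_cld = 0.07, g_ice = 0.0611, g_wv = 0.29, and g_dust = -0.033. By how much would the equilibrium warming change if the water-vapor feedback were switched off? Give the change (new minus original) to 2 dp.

Original: g = 0.3881, ΔT = 3.7/(1−0.3881) = 6.0467 K.
Without water-vapor: g' = 0.0981, ΔT' = 3.7/(1−0.0981) = 4.1025 K.
Change = 4.1025 − 6.0467 = -1.94 K.

-1.94 K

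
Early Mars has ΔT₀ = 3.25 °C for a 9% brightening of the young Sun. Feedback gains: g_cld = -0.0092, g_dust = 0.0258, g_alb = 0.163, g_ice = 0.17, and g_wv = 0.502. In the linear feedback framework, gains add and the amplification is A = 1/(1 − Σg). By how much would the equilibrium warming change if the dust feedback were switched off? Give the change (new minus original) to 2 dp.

-3.24 °C

Original: g = 0.8516, ΔT = 3.25/(1−0.8516) = 21.9003 °C.
Without dust: g' = 0.8258, ΔT' = 3.25/(1−0.8258) = 18.6567 °C.
Change = 18.6567 − 21.9003 = -3.24 °C.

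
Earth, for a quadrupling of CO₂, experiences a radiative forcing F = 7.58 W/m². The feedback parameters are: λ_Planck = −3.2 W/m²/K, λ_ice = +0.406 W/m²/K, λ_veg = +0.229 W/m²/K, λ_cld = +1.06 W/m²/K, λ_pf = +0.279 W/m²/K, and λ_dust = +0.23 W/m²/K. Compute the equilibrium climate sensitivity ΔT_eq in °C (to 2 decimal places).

Net feedback parameter λ = (−3.2) + (+0.406) + (+0.229) + (+1.06) + (+0.279) + (+0.23) = -0.996 W/m²/K.
ΔT = −F/λ = −7.58/(-0.996) = 7.61 °C.

7.61 °C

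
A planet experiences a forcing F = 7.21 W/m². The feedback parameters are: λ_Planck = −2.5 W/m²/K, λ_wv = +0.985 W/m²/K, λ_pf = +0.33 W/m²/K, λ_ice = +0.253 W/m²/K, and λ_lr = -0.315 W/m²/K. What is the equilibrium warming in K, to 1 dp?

5.8 K

Net feedback parameter λ = (−2.5) + (+0.985) + (+0.33) + (+0.253) + (-0.315) = -1.247 W/m²/K.
ΔT = −F/λ = −7.21/(-1.247) = 5.8 K.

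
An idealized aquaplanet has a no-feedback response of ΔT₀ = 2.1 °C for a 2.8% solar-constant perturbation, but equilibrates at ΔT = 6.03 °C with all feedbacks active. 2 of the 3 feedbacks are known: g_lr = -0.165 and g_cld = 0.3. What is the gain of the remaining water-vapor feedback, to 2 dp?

Amplification A = ΔT/ΔT₀ = 6.03/2.1 = 2.871.
Total gain g = 1 − 1/A = 1 − 1/2.871 = 0.6517.
Known gains sum to -0.165 + 0.3 = 0.135.
g_wv = 0.6517 − 0.135 = 0.52.

0.52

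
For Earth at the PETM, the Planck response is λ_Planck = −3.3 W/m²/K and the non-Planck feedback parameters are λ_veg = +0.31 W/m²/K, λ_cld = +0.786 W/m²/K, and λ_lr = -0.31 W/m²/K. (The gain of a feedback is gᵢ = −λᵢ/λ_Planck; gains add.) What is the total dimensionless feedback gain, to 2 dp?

0.24

Convert to gains: g_veg = 0.31/3.3 = 0.09394; g_cld = 0.786/3.3 = 0.2382; g_lr = -0.31/3.3 = -0.09394.
Total gain g = 0.2382.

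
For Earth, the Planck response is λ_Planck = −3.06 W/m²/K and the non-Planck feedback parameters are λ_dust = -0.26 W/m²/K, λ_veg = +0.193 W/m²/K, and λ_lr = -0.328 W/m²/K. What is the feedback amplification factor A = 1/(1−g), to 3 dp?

Convert to gains: g_dust = -0.26/3.06 = -0.08497; g_veg = 0.193/3.06 = 0.06307; g_lr = -0.328/3.06 = -0.1072.
Total gain g = -0.1291.
A = 1/(1 + 0.1291) = 0.886.

0.886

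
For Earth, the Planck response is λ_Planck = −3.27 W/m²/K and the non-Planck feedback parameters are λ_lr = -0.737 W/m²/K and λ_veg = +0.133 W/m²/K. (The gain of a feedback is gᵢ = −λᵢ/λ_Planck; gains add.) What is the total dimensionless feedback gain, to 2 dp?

Convert to gains: g_lr = -0.737/3.27 = -0.2254; g_veg = 0.133/3.27 = 0.04067.
Total gain g = -0.18473.

-0.18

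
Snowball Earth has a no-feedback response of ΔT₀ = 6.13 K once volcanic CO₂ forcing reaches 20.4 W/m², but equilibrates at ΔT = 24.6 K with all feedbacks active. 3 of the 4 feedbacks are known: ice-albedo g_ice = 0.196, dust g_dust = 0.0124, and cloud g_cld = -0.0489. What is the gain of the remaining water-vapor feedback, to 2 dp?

Amplification A = ΔT/ΔT₀ = 24.6/6.13 = 4.013.
Total gain g = 1 − 1/A = 1 − 1/4.013 = 0.7508.
Known gains sum to 0.196 + 0.0124 − 0.0489 = 0.1595.
g_wv = 0.7508 − 0.1595 = 0.59.

0.59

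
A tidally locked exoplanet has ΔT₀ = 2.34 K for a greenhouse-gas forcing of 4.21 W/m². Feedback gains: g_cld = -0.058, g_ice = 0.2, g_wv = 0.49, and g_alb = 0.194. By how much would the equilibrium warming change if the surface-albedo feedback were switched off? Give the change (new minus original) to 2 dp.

Original: g = 0.826, ΔT = 2.34/(1−0.826) = 13.4483 K.
Without surface-albedo: g' = 0.632, ΔT' = 2.34/(1−0.632) = 6.3587 K.
Change = 6.3587 − 13.4483 = -7.09 K.

-7.09 K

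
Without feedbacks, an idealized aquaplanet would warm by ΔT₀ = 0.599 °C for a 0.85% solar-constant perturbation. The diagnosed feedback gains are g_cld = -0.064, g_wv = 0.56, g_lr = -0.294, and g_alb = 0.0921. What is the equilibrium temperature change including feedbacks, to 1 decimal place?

Total gain g = -0.064 + 0.56 − 0.294 + 0.0921 = 0.2941.
Amplification A = 1/(1 − 0.2941) = 1.417.
ΔT = 0.599 × 1.417 = 0.8 °C.

0.8 °C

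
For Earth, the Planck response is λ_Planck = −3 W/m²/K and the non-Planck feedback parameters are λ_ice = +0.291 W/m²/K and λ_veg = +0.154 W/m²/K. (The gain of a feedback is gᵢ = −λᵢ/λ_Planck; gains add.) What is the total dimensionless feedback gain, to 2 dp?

0.15

Convert to gains: g_ice = 0.291/3 = 0.097; g_veg = 0.154/3 = 0.05133.
Total gain g = 0.14833.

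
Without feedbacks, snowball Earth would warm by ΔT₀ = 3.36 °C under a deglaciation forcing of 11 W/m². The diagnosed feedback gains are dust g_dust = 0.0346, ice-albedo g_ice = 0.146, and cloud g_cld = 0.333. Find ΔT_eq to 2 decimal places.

Total gain g = 0.0346 + 0.146 + 0.333 = 0.5136.
Amplification A = 1/(1 − 0.5136) = 2.056.
ΔT = 3.36 × 2.056 = 6.91 °C.

6.91 °C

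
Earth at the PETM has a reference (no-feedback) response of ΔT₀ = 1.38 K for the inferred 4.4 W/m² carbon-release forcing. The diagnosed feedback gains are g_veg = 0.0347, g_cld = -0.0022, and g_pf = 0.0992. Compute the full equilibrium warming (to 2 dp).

1.59 K

Total gain g = 0.0347 − 0.0022 + 0.0992 = 0.1317.
Amplification A = 1/(1 − 0.1317) = 1.152.
ΔT = 1.38 × 1.152 = 1.59 K.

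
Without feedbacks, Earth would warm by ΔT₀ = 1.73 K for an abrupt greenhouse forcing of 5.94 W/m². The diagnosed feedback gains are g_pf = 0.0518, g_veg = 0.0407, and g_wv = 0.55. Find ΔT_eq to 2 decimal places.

4.84 K

Total gain g = 0.0518 + 0.0407 + 0.55 = 0.6425.
Amplification A = 1/(1 − 0.6425) = 2.797.
ΔT = 1.73 × 2.797 = 4.84 K.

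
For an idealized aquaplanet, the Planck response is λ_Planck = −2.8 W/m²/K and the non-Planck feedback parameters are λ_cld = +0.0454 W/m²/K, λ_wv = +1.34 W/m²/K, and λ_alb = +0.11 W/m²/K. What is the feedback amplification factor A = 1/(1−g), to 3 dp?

Convert to gains: g_cld = 0.0454/2.8 = 0.01621; g_wv = 1.34/2.8 = 0.4786; g_alb = 0.11/2.8 = 0.03929.
Total gain g = 0.5341.
A = 1/(1 − 0.5341) = 2.146.

2.146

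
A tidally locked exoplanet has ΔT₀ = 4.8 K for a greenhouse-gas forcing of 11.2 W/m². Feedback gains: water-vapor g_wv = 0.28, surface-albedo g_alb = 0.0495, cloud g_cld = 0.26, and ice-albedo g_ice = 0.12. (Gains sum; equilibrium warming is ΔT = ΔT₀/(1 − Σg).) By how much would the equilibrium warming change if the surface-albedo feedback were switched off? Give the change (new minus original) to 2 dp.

-2.41 K

Original: g = 0.7095, ΔT = 4.8/(1−0.7095) = 16.5232 K.
Without surface-albedo: g' = 0.66, ΔT' = 4.8/(1−0.66) = 14.1176 K.
Change = 14.1176 − 16.5232 = -2.41 K.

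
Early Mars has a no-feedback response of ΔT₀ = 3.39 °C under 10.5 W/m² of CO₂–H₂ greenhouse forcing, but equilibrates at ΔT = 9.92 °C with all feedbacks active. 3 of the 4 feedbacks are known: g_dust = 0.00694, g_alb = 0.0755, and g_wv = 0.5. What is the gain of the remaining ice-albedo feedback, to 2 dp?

0.08

Amplification A = ΔT/ΔT₀ = 9.92/3.39 = 2.926.
Total gain g = 1 − 1/A = 1 − 1/2.926 = 0.6582.
Known gains sum to 0.00694 + 0.0755 + 0.5 = 0.58244.
g_ice = 0.6582 − 0.58244 = 0.08.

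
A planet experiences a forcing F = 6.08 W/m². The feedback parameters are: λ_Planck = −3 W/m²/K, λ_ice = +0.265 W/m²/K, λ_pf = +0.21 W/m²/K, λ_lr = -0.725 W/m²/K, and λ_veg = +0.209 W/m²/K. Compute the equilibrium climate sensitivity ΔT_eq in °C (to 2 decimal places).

2.00 °C

Net feedback parameter λ = (−3) + (+0.265) + (+0.21) + (-0.725) + (+0.209) = -3.041 W/m²/K.
ΔT = −F/λ = −6.08/(-3.041) = 2.00 °C.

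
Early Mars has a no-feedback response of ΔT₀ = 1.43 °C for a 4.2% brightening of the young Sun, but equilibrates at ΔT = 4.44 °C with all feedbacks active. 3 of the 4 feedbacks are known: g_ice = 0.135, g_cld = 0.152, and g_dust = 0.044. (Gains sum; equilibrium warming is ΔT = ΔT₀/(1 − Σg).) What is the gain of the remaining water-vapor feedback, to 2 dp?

Amplification A = ΔT/ΔT₀ = 4.44/1.43 = 3.105.
Total gain g = 1 − 1/A = 1 − 1/3.105 = 0.6779.
Known gains sum to 0.135 + 0.152 + 0.044 = 0.331.
g_wv = 0.6779 − 0.331 = 0.35.

0.35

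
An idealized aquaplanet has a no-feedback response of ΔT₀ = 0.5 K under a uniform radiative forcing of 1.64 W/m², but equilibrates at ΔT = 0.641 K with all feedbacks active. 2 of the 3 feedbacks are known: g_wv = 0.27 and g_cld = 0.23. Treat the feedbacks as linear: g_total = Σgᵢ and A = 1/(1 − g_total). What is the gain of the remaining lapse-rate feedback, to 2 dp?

Amplification A = ΔT/ΔT₀ = 0.641/0.5 = 1.282.
Total gain g = 1 − 1/A = 1 − 1/1.282 = 0.22.
Known gains sum to 0.27 + 0.23 = 0.5.
g_lr = 0.22 − 0.5 = -0.28.

-0.28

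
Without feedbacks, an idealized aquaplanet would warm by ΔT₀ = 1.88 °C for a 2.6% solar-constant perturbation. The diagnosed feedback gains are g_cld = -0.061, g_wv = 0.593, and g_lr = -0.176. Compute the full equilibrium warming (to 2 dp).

Total gain g = -0.061 + 0.593 − 0.176 = 0.356.
Amplification A = 1/(1 − 0.356) = 1.553.
ΔT = 1.88 × 1.553 = 2.92 °C.

2.92 °C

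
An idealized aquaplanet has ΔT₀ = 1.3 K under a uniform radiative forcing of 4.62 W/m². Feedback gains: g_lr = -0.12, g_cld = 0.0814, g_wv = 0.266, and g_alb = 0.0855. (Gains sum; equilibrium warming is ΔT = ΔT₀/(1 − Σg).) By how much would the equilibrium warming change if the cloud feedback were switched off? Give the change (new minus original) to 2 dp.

Original: g = 0.3129, ΔT = 1.3/(1−0.3129) = 1.8920 K.
Without cloud: g' = 0.2315, ΔT' = 1.3/(1−0.2315) = 1.6916 K.
Change = 1.6916 − 1.8920 = -0.20 K.

-0.20 K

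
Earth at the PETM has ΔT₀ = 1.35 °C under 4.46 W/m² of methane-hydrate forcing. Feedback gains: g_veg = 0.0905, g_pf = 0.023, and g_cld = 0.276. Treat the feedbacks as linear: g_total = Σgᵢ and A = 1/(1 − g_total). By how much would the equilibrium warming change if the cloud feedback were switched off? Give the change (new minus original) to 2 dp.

-0.69 °C

Original: g = 0.3895, ΔT = 1.35/(1−0.3895) = 2.2113 °C.
Without cloud: g' = 0.1135, ΔT' = 1.35/(1−0.1135) = 1.5228 °C.
Change = 1.5228 − 2.2113 = -0.69 °C.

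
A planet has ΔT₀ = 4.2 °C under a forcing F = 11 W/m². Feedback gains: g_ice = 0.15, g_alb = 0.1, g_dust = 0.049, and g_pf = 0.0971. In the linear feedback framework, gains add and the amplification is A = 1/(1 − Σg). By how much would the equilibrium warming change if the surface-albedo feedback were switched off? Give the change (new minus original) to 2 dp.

Original: g = 0.3961, ΔT = 4.2/(1−0.3961) = 6.9548 °C.
Without surface-albedo: g' = 0.2961, ΔT' = 4.2/(1−0.2961) = 5.9668 °C.
Change = 5.9668 − 6.9548 = -0.99 °C.

-0.99 °C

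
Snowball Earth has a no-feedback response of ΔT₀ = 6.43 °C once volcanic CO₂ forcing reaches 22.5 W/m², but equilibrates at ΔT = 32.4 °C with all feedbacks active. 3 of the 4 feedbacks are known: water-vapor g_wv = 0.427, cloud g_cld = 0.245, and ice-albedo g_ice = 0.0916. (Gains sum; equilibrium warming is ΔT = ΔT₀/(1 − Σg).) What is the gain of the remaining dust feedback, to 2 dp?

0.04

Amplification A = ΔT/ΔT₀ = 32.4/6.43 = 5.039.
Total gain g = 1 − 1/A = 1 − 1/5.039 = 0.8015.
Known gains sum to 0.427 + 0.245 + 0.0916 = 0.7636.
g_dust = 0.8015 − 0.7636 = 0.04.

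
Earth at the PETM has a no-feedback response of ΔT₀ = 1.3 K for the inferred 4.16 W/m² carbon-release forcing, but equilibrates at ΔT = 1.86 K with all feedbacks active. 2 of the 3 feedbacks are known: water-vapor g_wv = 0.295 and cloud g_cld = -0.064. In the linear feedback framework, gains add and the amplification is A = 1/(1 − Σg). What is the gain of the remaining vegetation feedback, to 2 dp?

Amplification A = ΔT/ΔT₀ = 1.86/1.3 = 1.431.
Total gain g = 1 − 1/A = 1 − 1/1.431 = 0.3012.
Known gains sum to 0.295 − 0.064 = 0.231.
g_veg = 0.3012 − 0.231 = 0.07.

0.07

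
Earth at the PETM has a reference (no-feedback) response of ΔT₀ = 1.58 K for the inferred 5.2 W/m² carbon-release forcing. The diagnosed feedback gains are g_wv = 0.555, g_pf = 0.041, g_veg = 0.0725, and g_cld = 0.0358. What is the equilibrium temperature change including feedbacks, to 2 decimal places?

5.34 K

Total gain g = 0.555 + 0.041 + 0.0725 + 0.0358 = 0.7043.
Amplification A = 1/(1 − 0.7043) = 3.382.
ΔT = 1.58 × 3.382 = 5.34 K.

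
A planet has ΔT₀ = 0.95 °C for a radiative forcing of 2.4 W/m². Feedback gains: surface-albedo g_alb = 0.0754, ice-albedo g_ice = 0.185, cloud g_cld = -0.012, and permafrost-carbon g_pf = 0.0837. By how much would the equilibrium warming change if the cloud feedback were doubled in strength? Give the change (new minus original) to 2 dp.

Original: g = 0.3321, ΔT = 0.95/(1−0.3321) = 1.4224 °C.
With doubled cloud: g' = 0.3201, ΔT' = 0.95/(1−0.3201) = 1.3973 °C.
Change = 1.3973 − 1.4224 = -0.03 °C.

-0.03 °C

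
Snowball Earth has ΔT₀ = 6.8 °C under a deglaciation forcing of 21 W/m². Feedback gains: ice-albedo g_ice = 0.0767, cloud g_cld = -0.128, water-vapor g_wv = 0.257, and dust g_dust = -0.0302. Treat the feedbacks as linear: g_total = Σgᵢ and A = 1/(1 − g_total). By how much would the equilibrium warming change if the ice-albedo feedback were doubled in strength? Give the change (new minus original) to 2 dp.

Original: g = 0.1755, ΔT = 6.8/(1−0.1755) = 8.2474 °C.
With doubled ice-albedo: g' = 0.2522, ΔT' = 6.8/(1−0.2522) = 9.0933 °C.
Change = 9.0933 − 8.2474 = 0.85 °C.

0.85 °C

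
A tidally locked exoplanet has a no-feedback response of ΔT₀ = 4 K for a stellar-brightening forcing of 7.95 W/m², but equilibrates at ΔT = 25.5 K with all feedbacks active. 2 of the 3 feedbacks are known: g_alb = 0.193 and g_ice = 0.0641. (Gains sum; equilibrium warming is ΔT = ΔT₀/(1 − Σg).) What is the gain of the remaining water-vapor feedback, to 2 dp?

0.59

Amplification A = ΔT/ΔT₀ = 25.5/4 = 6.375.
Total gain g = 1 − 1/A = 1 − 1/6.375 = 0.8431.
Known gains sum to 0.193 + 0.0641 = 0.2571.
g_wv = 0.8431 − 0.2571 = 0.59.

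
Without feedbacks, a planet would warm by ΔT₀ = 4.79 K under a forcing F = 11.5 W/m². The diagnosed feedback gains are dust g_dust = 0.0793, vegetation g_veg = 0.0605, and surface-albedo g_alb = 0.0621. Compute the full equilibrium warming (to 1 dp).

Total gain g = 0.0793 + 0.0605 + 0.0621 = 0.2019.
Amplification A = 1/(1 − 0.2019) = 1.253.
ΔT = 4.79 × 1.253 = 6.0 K.

6.0 K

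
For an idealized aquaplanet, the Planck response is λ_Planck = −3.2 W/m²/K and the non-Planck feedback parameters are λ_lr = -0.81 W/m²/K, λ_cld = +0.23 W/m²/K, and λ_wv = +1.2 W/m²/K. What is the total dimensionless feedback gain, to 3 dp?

Convert to gains: g_lr = -0.81/3.2 = -0.2531; g_cld = 0.23/3.2 = 0.07187; g_wv = 1.2/3.2 = 0.375.
Total gain g = 0.19377.

0.194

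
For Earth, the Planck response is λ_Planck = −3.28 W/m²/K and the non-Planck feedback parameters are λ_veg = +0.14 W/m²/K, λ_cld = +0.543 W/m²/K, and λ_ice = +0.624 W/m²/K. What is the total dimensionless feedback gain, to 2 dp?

Convert to gains: g_veg = 0.14/3.28 = 0.04268; g_cld = 0.543/3.28 = 0.1655; g_ice = 0.624/3.28 = 0.1902.
Total gain g = 0.39838.

0.40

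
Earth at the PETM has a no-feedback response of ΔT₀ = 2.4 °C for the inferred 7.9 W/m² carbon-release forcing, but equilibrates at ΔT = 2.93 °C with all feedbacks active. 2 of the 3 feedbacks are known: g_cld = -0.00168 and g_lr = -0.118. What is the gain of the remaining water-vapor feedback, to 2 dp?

Amplification A = ΔT/ΔT₀ = 2.93/2.4 = 1.221.
Total gain g = 1 − 1/A = 1 − 1/1.221 = 0.181.
Known gains sum to -0.00168 − 0.118 = -0.11968.
g_wv = 0.181 + 0.11968 = 0.30.

0.30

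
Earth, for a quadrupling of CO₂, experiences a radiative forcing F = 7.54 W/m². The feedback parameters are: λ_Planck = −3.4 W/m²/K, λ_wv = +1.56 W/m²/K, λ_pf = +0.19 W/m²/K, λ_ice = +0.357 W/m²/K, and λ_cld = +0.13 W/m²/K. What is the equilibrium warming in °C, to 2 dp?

6.48 °C

Net feedback parameter λ = (−3.4) + (+1.56) + (+0.19) + (+0.357) + (+0.13) = -1.163 W/m²/K.
ΔT = −F/λ = −7.54/(-1.163) = 6.48 °C.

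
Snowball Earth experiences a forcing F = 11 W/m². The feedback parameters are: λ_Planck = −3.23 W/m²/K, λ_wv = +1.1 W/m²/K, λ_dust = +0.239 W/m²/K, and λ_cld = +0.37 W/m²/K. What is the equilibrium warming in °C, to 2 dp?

Net feedback parameter λ = (−3.23) + (+1.1) + (+0.239) + (+0.37) = -1.521 W/m²/K.
ΔT = −F/λ = −11/(-1.521) = 7.23 °C.

7.23 °C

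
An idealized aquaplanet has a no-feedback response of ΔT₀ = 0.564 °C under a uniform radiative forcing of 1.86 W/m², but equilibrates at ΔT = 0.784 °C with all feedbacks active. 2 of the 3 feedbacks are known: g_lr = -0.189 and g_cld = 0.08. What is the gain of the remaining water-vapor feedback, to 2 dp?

0.39

Amplification A = ΔT/ΔT₀ = 0.784/0.564 = 1.39.
Total gain g = 1 − 1/A = 1 − 1/1.39 = 0.2806.
Known gains sum to -0.189 + 0.08 = -0.109.
g_wv = 0.2806 + 0.109 = 0.39.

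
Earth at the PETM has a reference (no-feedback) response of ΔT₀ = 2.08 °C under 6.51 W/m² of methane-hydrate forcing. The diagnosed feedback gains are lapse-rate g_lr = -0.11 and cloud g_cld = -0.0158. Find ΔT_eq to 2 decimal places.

Total gain g = -0.11 − 0.0158 = -0.1258.
Amplification A = 1/(1 + 0.1258) = 0.8883.
ΔT = 2.08 × 0.8883 = 1.85 °C.

1.85 °C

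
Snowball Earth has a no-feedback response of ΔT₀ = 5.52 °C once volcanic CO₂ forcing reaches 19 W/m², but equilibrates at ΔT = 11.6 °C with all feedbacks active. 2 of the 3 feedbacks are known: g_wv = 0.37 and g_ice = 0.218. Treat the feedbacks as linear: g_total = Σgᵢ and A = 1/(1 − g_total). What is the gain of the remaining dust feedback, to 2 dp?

-0.06

Amplification A = ΔT/ΔT₀ = 11.6/5.52 = 2.101.
Total gain g = 1 − 1/A = 1 − 1/2.101 = 0.524.
Known gains sum to 0.37 + 0.218 = 0.588.
g_dust = 0.524 − 0.588 = -0.06.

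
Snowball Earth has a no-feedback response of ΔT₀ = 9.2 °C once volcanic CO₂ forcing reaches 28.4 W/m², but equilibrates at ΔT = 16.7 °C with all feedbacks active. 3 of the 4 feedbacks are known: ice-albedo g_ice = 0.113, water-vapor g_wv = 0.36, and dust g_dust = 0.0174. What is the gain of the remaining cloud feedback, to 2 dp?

-0.04

Amplification A = ΔT/ΔT₀ = 16.7/9.2 = 1.815.
Total gain g = 1 − 1/A = 1 − 1/1.815 = 0.449.
Known gains sum to 0.113 + 0.36 + 0.0174 = 0.4904.
g_cld = 0.449 − 0.4904 = -0.04.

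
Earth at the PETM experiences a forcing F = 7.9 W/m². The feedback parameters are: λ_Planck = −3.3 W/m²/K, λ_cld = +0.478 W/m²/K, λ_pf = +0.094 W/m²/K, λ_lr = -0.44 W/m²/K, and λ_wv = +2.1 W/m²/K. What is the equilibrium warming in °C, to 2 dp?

7.40 °C

Net feedback parameter λ = (−3.3) + (+0.478) + (+0.094) + (-0.44) + (+2.1) = -1.068 W/m²/K.
ΔT = −F/λ = −7.9/(-1.068) = 7.40 °C.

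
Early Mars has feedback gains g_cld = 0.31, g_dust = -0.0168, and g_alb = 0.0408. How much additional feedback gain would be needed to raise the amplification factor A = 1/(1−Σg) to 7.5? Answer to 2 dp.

Current total gain = 0.334.
Target gain for A = 7.5: g* = 1 − 1/7.5 = 0.8667.
Additional gain needed = 0.8667 − 0.334 = 0.53.

0.53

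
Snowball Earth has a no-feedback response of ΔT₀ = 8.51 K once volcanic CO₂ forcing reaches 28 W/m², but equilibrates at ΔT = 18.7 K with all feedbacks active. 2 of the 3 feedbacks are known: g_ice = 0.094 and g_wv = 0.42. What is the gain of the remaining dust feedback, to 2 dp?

0.03

Amplification A = ΔT/ΔT₀ = 18.7/8.51 = 2.197.
Total gain g = 1 − 1/A = 1 − 1/2.197 = 0.5448.
Known gains sum to 0.094 + 0.42 = 0.514.
g_dust = 0.5448 − 0.514 = 0.03.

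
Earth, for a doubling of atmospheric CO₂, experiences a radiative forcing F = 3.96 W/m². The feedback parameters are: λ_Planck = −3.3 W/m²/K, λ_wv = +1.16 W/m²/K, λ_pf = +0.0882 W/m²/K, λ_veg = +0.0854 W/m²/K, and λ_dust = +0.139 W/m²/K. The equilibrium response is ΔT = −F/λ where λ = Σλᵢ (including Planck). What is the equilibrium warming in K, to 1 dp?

Net feedback parameter λ = (−3.3) + (+1.16) + (+0.0882) + (+0.0854) + (+0.139) = -1.8274 W/m²/K.
ΔT = −F/λ = −3.96/(-1.8274) = 2.2 K.

2.2 K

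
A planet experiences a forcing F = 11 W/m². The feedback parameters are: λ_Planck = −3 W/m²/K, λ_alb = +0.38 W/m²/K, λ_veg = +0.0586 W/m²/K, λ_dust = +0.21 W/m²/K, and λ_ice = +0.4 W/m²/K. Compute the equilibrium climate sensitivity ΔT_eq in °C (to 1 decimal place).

Net feedback parameter λ = (−3) + (+0.38) + (+0.0586) + (+0.21) + (+0.4) = -1.9514 W/m²/K.
ΔT = −F/λ = −11/(-1.9514) = 5.6 °C.

5.6 °C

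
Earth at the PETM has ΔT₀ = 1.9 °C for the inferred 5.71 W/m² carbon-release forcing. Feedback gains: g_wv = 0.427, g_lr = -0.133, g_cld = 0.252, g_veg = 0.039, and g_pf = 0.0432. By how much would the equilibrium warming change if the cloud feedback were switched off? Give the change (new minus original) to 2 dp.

Original: g = 0.6282, ΔT = 1.9/(1−0.6282) = 5.1103 °C.
Without cloud: g' = 0.3762, ΔT' = 1.9/(1−0.3762) = 3.0458 °C.
Change = 3.0458 − 5.1103 = -2.06 °C.

-2.06 °C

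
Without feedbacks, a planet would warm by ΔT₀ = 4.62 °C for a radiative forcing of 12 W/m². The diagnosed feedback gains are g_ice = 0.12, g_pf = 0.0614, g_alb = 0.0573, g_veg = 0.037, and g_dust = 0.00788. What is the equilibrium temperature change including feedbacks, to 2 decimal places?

Total gain g = 0.12 + 0.0614 + 0.0573 + 0.037 + 0.00788 = 0.28358.
Amplification A = 1/(1 − 0.28358) = 1.396.
ΔT = 4.62 × 1.396 = 6.45 °C.

6.45 °C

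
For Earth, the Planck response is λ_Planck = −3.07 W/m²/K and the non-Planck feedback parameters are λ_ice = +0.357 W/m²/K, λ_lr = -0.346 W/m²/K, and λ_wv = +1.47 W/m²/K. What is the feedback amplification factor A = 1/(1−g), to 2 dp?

1.93

Convert to gains: g_ice = 0.357/3.07 = 0.1163; g_lr = -0.346/3.07 = -0.1127; g_wv = 1.47/3.07 = 0.4788.
Total gain g = 0.4824.
A = 1/(1 − 0.4824) = 1.93.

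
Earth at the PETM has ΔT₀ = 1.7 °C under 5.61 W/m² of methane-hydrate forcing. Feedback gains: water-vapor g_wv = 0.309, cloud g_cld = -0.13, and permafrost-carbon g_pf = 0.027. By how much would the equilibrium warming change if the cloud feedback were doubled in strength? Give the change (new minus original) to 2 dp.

-0.30 °C

Original: g = 0.206, ΔT = 1.7/(1−0.206) = 2.1411 °C.
With doubled cloud: g' = 0.076, ΔT' = 1.7/(1−0.076) = 1.8398 °C.
Change = 1.8398 − 2.1411 = -0.30 °C.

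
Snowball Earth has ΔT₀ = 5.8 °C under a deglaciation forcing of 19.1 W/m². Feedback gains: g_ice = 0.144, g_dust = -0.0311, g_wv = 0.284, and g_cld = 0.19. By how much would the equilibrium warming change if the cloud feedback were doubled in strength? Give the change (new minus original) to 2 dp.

Original: g = 0.5869, ΔT = 5.8/(1−0.5869) = 14.0402 °C.
With doubled cloud: g' = 0.7769, ΔT' = 5.8/(1−0.7769) = 25.9973 °C.
Change = 25.9973 − 14.0402 = 11.96 °C.

11.96 °C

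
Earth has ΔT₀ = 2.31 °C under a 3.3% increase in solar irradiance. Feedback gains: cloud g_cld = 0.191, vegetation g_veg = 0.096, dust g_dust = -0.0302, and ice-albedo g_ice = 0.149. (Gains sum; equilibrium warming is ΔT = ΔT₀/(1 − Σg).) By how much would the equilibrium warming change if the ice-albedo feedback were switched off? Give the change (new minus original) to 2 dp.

Original: g = 0.4058, ΔT = 2.31/(1−0.4058) = 3.8876 °C.
Without ice-albedo: g' = 0.2568, ΔT' = 2.31/(1−0.2568) = 3.1082 °C.
Change = 3.1082 − 3.8876 = -0.78 °C.

-0.78 °C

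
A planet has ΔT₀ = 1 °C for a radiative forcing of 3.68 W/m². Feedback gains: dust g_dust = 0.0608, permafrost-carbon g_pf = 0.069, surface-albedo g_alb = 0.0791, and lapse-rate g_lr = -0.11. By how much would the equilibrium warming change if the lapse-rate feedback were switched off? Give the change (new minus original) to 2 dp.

0.15 °C

Original: g = 0.0989, ΔT = 1/(1−0.0989) = 1.1098 °C.
Without lapse-rate: g' = 0.2089, ΔT' = 1/(1−0.2089) = 1.2641 °C.
Change = 1.2641 − 1.1098 = 0.15 °C.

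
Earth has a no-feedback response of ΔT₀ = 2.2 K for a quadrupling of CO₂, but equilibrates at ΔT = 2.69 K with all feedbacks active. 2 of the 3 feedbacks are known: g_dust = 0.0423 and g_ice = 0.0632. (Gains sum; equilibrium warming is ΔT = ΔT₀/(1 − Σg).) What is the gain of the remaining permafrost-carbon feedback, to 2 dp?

Amplification A = ΔT/ΔT₀ = 2.69/2.2 = 1.223.
Total gain g = 1 − 1/A = 1 − 1/1.223 = 0.1823.
Known gains sum to 0.0423 + 0.0632 = 0.1055.
g_pf = 0.1823 − 0.1055 = 0.08.

0.08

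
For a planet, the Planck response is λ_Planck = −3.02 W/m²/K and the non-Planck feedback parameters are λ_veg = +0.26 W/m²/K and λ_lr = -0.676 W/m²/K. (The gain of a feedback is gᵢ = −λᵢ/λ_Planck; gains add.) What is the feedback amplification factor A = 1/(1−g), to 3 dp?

0.879

Convert to gains: g_veg = 0.26/3.02 = 0.08609; g_lr = -0.676/3.02 = -0.2238.
Total gain g = -0.13771.
A = 1/(1 + 0.13771) = 0.879.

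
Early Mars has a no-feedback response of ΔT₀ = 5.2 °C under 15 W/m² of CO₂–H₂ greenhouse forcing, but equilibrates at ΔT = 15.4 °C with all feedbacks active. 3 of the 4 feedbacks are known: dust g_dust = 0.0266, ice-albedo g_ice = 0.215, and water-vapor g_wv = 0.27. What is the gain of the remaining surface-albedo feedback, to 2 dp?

0.15

Amplification A = ΔT/ΔT₀ = 15.4/5.2 = 2.962.
Total gain g = 1 − 1/A = 1 − 1/2.962 = 0.6624.
Known gains sum to 0.0266 + 0.215 + 0.27 = 0.5116.
g_alb = 0.6624 − 0.5116 = 0.15.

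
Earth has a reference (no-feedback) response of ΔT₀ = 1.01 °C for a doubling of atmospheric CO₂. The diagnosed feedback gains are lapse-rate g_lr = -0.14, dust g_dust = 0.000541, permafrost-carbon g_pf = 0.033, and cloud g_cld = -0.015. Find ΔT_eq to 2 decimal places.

0.90 °C

Total gain g = -0.14 + 0.000541 + 0.033 − 0.015 = -0.121459.
Amplification A = 1/(1 + 0.121459) = 0.8917.
ΔT = 1.01 × 0.8917 = 0.90 °C.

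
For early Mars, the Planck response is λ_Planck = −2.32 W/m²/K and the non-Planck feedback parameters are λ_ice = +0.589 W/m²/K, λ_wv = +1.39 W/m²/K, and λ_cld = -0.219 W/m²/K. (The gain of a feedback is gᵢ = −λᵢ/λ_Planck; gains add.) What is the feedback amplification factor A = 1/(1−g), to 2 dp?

4.14

Convert to gains: g_ice = 0.589/2.32 = 0.2539; g_wv = 1.39/2.32 = 0.5991; g_cld = -0.219/2.32 = -0.0944.
Total gain g = 0.7586.
A = 1/(1 − 0.7586) = 4.14.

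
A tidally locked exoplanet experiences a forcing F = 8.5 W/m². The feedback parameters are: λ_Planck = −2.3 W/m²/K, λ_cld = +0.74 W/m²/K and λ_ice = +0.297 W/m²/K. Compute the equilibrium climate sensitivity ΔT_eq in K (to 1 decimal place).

6.7 K

Net feedback parameter λ = (−2.3) + (+0.74) + (+0.297) = -1.263 W/m²/K.
ΔT = −F/λ = −8.5/(-1.263) = 6.7 K.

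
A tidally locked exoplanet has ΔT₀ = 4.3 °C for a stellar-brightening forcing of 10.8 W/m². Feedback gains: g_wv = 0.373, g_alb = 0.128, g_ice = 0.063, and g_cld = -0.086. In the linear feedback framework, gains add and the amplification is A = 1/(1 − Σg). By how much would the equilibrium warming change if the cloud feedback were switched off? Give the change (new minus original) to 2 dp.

Original: g = 0.478, ΔT = 4.3/(1−0.478) = 8.2375 °C.
Without cloud: g' = 0.564, ΔT' = 4.3/(1−0.564) = 9.8624 °C.
Change = 9.8624 − 8.2375 = 1.62 °C.

1.62 °C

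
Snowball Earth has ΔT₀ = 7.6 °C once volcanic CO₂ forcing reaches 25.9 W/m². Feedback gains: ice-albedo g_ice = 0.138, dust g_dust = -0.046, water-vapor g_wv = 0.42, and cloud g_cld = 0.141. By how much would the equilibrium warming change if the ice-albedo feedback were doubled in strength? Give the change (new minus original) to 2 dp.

14.46 °C

Original: g = 0.653, ΔT = 7.6/(1−0.653) = 21.9020 °C.
With doubled ice-albedo: g' = 0.791, ΔT' = 7.6/(1−0.791) = 36.3636 °C.
Change = 36.3636 − 21.9020 = 14.46 °C.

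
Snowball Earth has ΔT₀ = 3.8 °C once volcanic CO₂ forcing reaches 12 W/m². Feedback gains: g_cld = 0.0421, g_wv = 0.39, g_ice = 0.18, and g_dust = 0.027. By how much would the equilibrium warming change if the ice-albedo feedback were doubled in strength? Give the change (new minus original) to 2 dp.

Original: g = 0.6391, ΔT = 3.8/(1−0.6391) = 10.5292 °C.
With doubled ice-albedo: g' = 0.8191, ΔT' = 3.8/(1−0.8191) = 21.0061 °C.
Change = 21.0061 − 10.5292 = 10.48 °C.

10.48 °C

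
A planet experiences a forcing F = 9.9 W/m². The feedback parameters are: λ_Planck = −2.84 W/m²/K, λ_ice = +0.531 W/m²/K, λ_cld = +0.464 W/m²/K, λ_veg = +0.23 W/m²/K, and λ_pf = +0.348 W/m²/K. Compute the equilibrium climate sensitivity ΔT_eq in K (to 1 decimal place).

Net feedback parameter λ = (−2.84) + (+0.531) + (+0.464) + (+0.23) + (+0.348) = -1.267 W/m²/K.
ΔT = −F/λ = −9.9/(-1.267) = 7.8 K.

7.8 K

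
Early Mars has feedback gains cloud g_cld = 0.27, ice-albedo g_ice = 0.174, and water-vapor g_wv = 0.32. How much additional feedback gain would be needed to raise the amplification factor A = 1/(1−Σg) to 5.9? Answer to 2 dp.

0.07

Current total gain = 0.764.
Target gain for A = 5.9: g* = 1 − 1/5.9 = 0.8305.
Additional gain needed = 0.8305 − 0.764 = 0.07.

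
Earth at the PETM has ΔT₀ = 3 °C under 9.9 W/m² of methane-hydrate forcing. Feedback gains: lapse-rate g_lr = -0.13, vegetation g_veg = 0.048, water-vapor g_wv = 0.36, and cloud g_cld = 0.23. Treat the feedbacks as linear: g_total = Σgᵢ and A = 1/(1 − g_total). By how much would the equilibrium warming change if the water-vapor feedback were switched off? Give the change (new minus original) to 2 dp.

-2.58 °C

Original: g = 0.508, ΔT = 3/(1−0.508) = 6.0976 °C.
Without water-vapor: g' = 0.148, ΔT' = 3/(1−0.148) = 3.5211 °C.
Change = 3.5211 − 6.0976 = -2.58 °C.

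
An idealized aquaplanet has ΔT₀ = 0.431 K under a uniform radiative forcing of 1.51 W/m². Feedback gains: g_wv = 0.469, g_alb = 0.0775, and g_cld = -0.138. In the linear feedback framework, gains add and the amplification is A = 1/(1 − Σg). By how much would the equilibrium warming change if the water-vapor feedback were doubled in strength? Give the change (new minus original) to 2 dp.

Original: g = 0.4085, ΔT = 0.431/(1−0.4085) = 0.7287 K.
With doubled water-vapor: g' = 0.8775, ΔT' = 0.431/(1−0.8775) = 3.5184 K.
Change = 3.5184 − 0.7287 = 2.79 K.

2.79 K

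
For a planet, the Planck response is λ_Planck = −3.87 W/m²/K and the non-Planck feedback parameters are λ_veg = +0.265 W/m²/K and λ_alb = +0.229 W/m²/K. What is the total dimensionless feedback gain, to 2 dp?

Convert to gains: g_veg = 0.265/3.87 = 0.06848; g_alb = 0.229/3.87 = 0.05917.
Total gain g = 0.12765.

0.13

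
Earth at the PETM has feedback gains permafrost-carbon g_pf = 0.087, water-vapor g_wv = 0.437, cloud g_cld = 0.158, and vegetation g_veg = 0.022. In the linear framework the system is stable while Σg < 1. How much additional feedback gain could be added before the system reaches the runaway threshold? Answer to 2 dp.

0.30

Current total gain = 0.087 + 0.437 + 0.158 + 0.022 = 0.704.
Margin to runaway = 1 − 0.704 = 0.30.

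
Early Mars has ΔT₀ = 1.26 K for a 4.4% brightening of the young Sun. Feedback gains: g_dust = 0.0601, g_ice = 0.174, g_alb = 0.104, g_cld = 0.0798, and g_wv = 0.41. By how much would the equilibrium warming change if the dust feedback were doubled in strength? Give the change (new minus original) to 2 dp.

Original: g = 0.8279, ΔT = 1.26/(1−0.8279) = 7.3213 K.
With doubled dust: g' = 0.888, ΔT' = 1.26/(1−0.888) = 11.2500 K.
Change = 11.2500 − 7.3213 = 3.93 K.

3.93 K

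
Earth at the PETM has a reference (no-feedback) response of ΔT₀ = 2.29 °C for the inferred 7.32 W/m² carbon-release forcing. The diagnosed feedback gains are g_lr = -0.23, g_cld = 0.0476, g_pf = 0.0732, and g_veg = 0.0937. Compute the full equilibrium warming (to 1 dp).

Total gain g = -0.23 + 0.0476 + 0.0732 + 0.0937 = -0.0155.
Amplification A = 1/(1 + 0.0155) = 0.9847.
ΔT = 2.29 × 0.9847 = 2.3 °C.

2.3 °C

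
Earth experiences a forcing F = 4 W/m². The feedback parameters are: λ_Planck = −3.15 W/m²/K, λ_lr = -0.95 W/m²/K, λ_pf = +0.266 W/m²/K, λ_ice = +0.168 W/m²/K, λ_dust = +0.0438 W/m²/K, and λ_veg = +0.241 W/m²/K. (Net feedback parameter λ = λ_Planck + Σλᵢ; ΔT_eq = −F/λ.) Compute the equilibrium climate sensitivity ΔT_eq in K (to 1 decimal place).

Net feedback parameter λ = (−3.15) + (-0.95) + (+0.266) + (+0.168) + (+0.0438) + (+0.241) = -3.3812 W/m²/K.
ΔT = −F/λ = −4/(-3.3812) = 1.2 K.

1.2 K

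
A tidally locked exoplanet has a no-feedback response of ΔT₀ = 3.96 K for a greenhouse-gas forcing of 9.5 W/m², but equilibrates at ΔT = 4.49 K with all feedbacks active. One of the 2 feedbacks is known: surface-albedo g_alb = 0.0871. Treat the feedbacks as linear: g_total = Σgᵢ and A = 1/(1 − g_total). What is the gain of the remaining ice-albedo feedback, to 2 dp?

0.03

Amplification A = ΔT/ΔT₀ = 4.49/3.96 = 1.134.
Total gain g = 1 − 1/A = 1 − 1/1.134 = 0.1182.
The known gain is 0.0871.
g_ice = 0.1182 − 0.0871 = 0.03.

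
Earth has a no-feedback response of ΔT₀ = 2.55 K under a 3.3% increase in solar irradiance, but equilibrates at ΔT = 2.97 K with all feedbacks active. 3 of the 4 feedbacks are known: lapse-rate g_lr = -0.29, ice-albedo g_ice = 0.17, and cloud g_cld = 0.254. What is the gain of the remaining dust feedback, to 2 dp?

0.01

Amplification A = ΔT/ΔT₀ = 2.97/2.55 = 1.165.
Total gain g = 1 − 1/A = 1 − 1/1.165 = 0.1416.
Known gains sum to -0.29 + 0.17 + 0.254 = 0.134.
g_dust = 0.1416 − 0.134 = 0.01.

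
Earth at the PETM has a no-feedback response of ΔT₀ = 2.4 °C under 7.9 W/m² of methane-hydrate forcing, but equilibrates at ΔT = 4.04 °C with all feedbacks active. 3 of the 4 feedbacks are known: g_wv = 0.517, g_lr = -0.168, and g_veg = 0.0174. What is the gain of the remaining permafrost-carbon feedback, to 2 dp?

Amplification A = ΔT/ΔT₀ = 4.04/2.4 = 1.683.
Total gain g = 1 − 1/A = 1 − 1/1.683 = 0.4058.
Known gains sum to 0.517 − 0.168 + 0.0174 = 0.3664.
g_pf = 0.4058 − 0.3664 = 0.04.

0.04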